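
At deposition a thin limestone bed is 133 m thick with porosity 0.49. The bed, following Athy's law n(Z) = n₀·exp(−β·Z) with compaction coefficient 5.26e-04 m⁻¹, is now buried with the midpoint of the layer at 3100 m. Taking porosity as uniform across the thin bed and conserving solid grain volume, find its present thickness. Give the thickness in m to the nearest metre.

75 m

Working in km (1 km = 1000 m; β in km⁻¹ = β in m⁻¹ × 1000):
Porosity at 3.1 km: n = 0.49·exp(−0.526×3.1) = 0.0959
Solid-volume conservation: h(1−n) = h₀(1−n₀) ⇒ h = h₀·(1−n₀)/(1−n)
h = 0.133 × (1 − 0.49)/(1 − 0.0959) = 0.133 × 0.5641 = 0.0750 km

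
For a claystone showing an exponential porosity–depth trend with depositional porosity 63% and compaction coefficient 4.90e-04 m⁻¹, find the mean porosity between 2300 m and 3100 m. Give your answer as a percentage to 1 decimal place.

16.9%

Working in km (1 km = 1000 m; β in km⁻¹ = β in m⁻¹ × 1000):
⟨φ⟩ = (1/(Z₂−Z₁)) ∫ φ₀ e^(−βZ) dZ = φ₀·(e^(−β·Z₁) − e^(−β·Z₂)) / (β·(Z₂−Z₁))
e^(−0.49×2.3) = 0.3240; e^(−0.49×3.1) = 0.2189
⟨φ⟩ = 0.63 × (0.3240 − 0.2189) / (0.49 × 0.8) = 0.63 × 0.2680 = 0.1689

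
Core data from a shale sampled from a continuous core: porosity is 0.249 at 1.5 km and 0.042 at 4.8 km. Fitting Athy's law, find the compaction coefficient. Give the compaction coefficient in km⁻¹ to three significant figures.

Athy: φ(Z) = φ₀ e^(−kZ) ⇒ φ₁/φ₂ = e^{k(Z₂−Z₁)} ⇒ k = ln(φ₁/φ₂)/(Z₂−Z₁)
k = ln(0.249/0.042) / (4.8 − 1.5) = ln(5.929) / 3.3 = 1.7798 / 3.3 = 0.5393 km⁻¹

0.539 km⁻¹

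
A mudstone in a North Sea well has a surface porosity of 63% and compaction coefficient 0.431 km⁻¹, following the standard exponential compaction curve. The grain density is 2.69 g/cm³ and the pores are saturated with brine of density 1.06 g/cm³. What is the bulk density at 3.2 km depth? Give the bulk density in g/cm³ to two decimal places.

2.43 g/cm³

Porosity at depth: φ = 0.63·exp(−0.431×3.2) = 0.63×0.2518 = 0.1586
Bulk density: ρ_b = (1−φ)ρ_g + φ·ρ_f = 0.8414×2.69 + 0.1586×1.06
       = 2.263 + 0.168 = 2.431 g/cm³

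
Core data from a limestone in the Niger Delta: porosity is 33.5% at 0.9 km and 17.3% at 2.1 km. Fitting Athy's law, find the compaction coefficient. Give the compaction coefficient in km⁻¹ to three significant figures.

Athy: n(d) = n₀ e^(−kd) ⇒ n₁/n₂ = e^{k(d₂−d₁)} ⇒ k = ln(n₁/n₂)/(d₂−d₁)
k = ln(0.335/0.173) / (2.1 − 0.9) = ln(1.936) / 1.2 = 0.6608 / 1.2 = 0.5507 km⁻¹

0.551 km⁻¹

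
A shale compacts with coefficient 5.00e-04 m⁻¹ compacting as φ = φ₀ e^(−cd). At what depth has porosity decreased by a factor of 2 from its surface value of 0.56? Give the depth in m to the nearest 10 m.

Working in km (1 km = 1000 m; c in km⁻¹ = c in m⁻¹ × 1000):
φ/φ₀ = 1/2 ⇒ exp(−c·d) = 1/2 ⇒ d = ln(2) / c
d = 0.6931 / 0.5 = 1.386 km

1390 m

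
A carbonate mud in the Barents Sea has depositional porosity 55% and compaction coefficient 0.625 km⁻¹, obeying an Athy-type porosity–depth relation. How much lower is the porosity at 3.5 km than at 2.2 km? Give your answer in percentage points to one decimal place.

7.7 percentage points

φ(2.2) = 0.55·e^(−0.625×2.2) = 0.1391
φ(3.5) = 0.55·e^(−0.625×3.5) = 0.0617
Δφ = 0.1391 − 0.0617 = 0.0774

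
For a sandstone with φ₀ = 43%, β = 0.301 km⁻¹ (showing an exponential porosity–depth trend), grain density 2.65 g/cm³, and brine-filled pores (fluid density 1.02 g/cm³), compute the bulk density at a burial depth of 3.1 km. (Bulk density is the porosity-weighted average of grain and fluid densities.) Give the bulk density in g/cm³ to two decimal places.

2.37 g/cm³

Porosity at depth: φ = 0.43·exp(−0.301×3.1) = 0.43×0.3933 = 0.1691
Bulk density: ρ_b = (1−φ)ρ_g + φ·ρ_f = 0.8309×2.65 + 0.1691×1.02
       = 2.202 + 0.173 = 2.374 g/cm³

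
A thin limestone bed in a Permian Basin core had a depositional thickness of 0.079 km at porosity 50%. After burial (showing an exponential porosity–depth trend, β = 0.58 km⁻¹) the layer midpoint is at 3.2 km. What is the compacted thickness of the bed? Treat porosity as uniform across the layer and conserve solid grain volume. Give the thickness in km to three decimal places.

0.043 km

Porosity at 3.2 km: φ = 0.5·exp(−0.58×3.2) = 0.0781
Solid-volume conservation: h(1−φ) = h₀(1−φ₀) ⇒ h = h₀·(1−φ₀)/(1−φ)
h = 0.079 × (1 − 0.5)/(1 − 0.0781) = 0.079 × 0.5424 = 0.0428 km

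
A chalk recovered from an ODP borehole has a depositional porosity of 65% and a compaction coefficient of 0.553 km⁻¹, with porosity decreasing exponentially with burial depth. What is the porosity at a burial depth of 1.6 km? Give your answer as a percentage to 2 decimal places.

26.83%

φ = φ₀·exp(−β·Z) = 0.65 × exp(−0.553 × 1.6) = 0.65 × exp(−0.8848)
  = 0.65 × 0.4128 = 0.2683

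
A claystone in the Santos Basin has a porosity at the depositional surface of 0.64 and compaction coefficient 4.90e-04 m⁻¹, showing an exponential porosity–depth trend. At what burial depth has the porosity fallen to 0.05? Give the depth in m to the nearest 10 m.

Working in km (1 km = 1000 m; β in km⁻¹ = β in m⁻¹ × 1000):
Invert Athy's law: z = ln(phi₀/phi) / β
z = ln(0.64/0.05) / 0.49 = ln(12.8) / 0.49 = 2.5494 / 0.49 = 5.203 km

5200 m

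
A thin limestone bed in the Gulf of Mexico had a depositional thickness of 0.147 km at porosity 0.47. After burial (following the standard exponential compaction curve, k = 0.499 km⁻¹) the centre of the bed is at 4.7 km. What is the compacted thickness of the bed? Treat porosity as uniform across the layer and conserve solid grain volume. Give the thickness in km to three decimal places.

0.082 km

Porosity at 4.7 km: φ = 0.47·exp(−0.499×4.7) = 0.0450
Solid-volume conservation: h(1−φ) = h₀(1−φ₀) ⇒ h = h₀·(1−φ₀)/(1−φ)
h = 0.147 × (1 − 0.47)/(1 − 0.0450) = 0.147 × 0.5550 = 0.0816 km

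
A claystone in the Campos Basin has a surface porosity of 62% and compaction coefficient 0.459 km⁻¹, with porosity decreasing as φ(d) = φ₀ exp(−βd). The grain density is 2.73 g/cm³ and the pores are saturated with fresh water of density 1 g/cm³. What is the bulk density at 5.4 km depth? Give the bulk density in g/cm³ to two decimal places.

2.64 g/cm³

Porosity at depth: φ = 0.62·exp(−0.459×5.4) = 0.62×0.0839 = 0.0520
Bulk density: ρ_b = (1−φ)ρ_g + φ·ρ_f = 0.9480×2.73 + 0.0520×1
       = 2.588 + 0.052 = 2.640 g/cm³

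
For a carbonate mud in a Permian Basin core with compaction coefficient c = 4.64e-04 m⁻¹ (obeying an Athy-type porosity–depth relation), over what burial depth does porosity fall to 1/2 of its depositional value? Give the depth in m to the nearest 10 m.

1490 m

Working in km (1 km = 1000 m; c in km⁻¹ = c in m⁻¹ × 1000):
φ/φ₀ = 1/2 ⇒ exp(−c·z) = 1/2 ⇒ z = ln(2) / c
z = 0.6931 / 0.464 = 1.494 km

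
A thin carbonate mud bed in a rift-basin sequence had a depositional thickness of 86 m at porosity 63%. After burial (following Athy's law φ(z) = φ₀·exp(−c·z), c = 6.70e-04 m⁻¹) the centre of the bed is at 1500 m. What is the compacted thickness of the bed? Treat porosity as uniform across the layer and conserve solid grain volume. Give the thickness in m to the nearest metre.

41 m

Working in km (1 km = 1000 m; c in km⁻¹ = c in m⁻¹ × 1000):
Porosity at 1.5 km: φ = 0.63·exp(−0.67×1.5) = 0.2306
Solid-volume conservation: h(1−φ) = h₀(1−φ₀) ⇒ h = h₀·(1−φ₀)/(1−φ)
h = 0.086 × (1 − 0.63)/(1 − 0.2306) = 0.086 × 0.4809 = 0.0414 km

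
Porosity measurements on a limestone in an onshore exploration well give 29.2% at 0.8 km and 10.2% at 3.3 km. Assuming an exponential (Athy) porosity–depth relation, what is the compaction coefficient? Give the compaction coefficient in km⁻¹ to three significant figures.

0.421 km⁻¹

Athy: phi(z) = phi₀ e^(−βz) ⇒ phi₁/phi₂ = e^{β(z₂−z₁)} ⇒ β = ln(phi₁/phi₂)/(z₂−z₁)
β = ln(0.292/0.102) / (3.3 − 0.8) = ln(2.863) / 2.5 = 1.0518 / 2.5 = 0.4207 km⁻¹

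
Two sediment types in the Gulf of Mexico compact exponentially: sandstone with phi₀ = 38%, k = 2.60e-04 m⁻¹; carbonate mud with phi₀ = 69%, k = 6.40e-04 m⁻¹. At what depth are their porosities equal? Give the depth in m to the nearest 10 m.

Working in km (1 km = 1000 m; k in km⁻¹ = k in m⁻¹ × 1000):
Set phi₀ₐ e^(−kₐz) = phi₀ᵦ e^(−kᵦz) ⇒ ln(phi₀ₐ/phi₀ᵦ) = (kₐ − kᵦ)·z
z = ln(0.38/0.69) / (0.26 − 0.64) = -0.5965 / -0.38 = 1.570 km

1570 m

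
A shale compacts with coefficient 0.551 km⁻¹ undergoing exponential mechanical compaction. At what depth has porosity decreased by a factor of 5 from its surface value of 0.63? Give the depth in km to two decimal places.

2.92 km

φ/φ₀ = 1/5 ⇒ exp(−k·d) = 1/5 ⇒ d = ln(5) / k
d = 1.6094 / 0.551 = 2.921 km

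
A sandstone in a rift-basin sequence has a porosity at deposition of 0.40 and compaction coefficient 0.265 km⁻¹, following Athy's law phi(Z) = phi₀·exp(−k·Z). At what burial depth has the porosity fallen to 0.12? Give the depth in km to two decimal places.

4.54 km

Invert Athy's law: Z = ln(phi₀/phi) / k
Z = ln(0.4/0.12) / 0.265 = ln(3.333) / 0.265 = 1.2040 / 0.265 = 4.543 km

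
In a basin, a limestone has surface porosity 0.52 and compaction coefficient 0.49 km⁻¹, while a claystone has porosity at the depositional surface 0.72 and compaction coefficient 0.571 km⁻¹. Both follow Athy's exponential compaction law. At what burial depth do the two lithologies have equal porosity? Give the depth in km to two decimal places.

Set n₀ₐ e^(−kₐz) = n₀ᵦ e^(−kᵦz) ⇒ ln(n₀ₐ/n₀ᵦ) = (kₐ − kᵦ)·z
z = ln(0.52/0.72) / (0.49 − 0.571) = -0.3254 / -0.081 = 4.018 km

4.02 km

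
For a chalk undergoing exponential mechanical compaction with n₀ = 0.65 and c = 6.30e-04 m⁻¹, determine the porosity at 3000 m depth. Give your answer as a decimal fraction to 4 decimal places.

Working in km (1 km = 1000 m; c in km⁻¹ = c in m⁻¹ × 1000):
n = n₀·exp(−c·Z) = 0.65 × exp(−0.63 × 3) = 0.65 × exp(−1.89)
  = 0.65 × 0.1511 = 0.0982

0.0982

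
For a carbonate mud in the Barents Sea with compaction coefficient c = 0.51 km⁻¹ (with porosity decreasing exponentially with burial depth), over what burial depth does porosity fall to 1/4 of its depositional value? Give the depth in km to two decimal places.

φ/φ₀ = 1/4 ⇒ exp(−c·z) = 1/4 ⇒ z = ln(4) / c
z = 1.3863 / 0.51 = 2.718 km

2.72 km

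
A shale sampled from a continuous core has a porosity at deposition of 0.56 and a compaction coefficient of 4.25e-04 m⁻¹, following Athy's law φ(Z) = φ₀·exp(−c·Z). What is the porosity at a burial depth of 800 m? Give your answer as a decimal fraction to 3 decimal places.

0.399

Working in km (1 km = 1000 m; c in km⁻¹ = c in m⁻¹ × 1000):
φ = φ₀·exp(−c·Z) = 0.56 × exp(−0.425 × 0.8) = 0.56 × exp(−0.34)
  = 0.56 × 0.7118 = 0.3986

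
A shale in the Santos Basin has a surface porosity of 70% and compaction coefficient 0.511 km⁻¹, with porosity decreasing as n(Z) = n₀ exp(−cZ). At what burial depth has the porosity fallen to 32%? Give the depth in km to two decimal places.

1.53 km

Invert Athy's law: Z = ln(n₀/n) / c
Z = ln(0.7/0.32) / 0.511 = ln(2.188) / 0.511 = 0.7828 / 0.511 = 1.532 km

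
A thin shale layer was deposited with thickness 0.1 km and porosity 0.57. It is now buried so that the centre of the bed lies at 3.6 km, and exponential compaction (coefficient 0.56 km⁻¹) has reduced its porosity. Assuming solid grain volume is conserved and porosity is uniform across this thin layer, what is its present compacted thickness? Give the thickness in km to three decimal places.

0.047 km

Porosity at 3.6 km: φ = 0.57·exp(−0.56×3.6) = 0.0759
Solid-volume conservation: h(1−φ) = h₀(1−φ₀) ⇒ h = h₀·(1−φ₀)/(1−φ)
h = 0.1 × (1 − 0.57)/(1 − 0.0759) = 0.1 × 0.4653 = 0.0465 km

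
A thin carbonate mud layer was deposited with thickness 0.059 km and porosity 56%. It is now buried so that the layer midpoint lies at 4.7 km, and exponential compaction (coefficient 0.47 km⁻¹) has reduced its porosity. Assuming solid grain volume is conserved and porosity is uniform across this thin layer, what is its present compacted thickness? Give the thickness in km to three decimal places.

Porosity at 4.7 km: phi = 0.56·exp(−0.47×4.7) = 0.0615
Solid-volume conservation: h(1−phi) = h₀(1−phi₀) ⇒ h = h₀·(1−phi₀)/(1−phi)
h = 0.059 × (1 − 0.56)/(1 − 0.0615) = 0.059 × 0.4688 = 0.0277 km

0.028 km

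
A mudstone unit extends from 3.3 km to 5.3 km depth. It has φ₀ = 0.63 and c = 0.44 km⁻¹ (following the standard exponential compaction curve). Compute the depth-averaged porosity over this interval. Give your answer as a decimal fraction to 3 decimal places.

0.098

⟨φ⟩ = (1/(Z₂−Z₁)) ∫ φ₀ e^(−cZ) dZ = φ₀·(e^(−c·Z₁) − e^(−c·Z₂)) / (c·(Z₂−Z₁))
e^(−0.44×3.3) = 0.2341; e^(−0.44×5.3) = 0.0971
⟨φ⟩ = 0.63 × (0.2341 − 0.0971) / (0.44 × 2) = 0.63 × 0.1557 = 0.0981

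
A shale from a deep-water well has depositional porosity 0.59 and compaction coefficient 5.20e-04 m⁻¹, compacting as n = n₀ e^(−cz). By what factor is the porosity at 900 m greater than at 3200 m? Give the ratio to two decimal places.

3.31

Working in km (1 km = 1000 m; c in km⁻¹ = c in m⁻¹ × 1000):
n(z₁)/n(z₂) = e^(−c·z₁)/e^(−c·z₂) = e^{c(z₂−z₁)}
= exp(0.52 × 2.3) = exp(1.196) = 3.3069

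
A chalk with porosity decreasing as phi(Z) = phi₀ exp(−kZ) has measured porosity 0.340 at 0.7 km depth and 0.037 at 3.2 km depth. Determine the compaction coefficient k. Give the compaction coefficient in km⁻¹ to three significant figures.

Athy: phi(Z) = phi₀ e^(−kZ) ⇒ phi₁/phi₂ = e^{k(Z₂−Z₁)} ⇒ k = ln(phi₁/phi₂)/(Z₂−Z₁)
k = ln(0.34/0.037) / (3.2 − 0.7) = ln(9.189) / 2.5 = 2.2180 / 2.5 = 0.8872 km⁻¹

0.887 km⁻¹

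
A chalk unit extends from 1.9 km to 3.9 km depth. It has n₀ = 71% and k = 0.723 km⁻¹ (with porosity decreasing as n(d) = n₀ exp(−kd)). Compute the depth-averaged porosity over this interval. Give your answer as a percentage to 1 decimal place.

9.5%

⟨n⟩ = (1/(d₂−d₁)) ∫ n₀ e^(−kd) dd = n₀·(e^(−k·d₁) − e^(−k·d₂)) / (k·(d₂−d₁))
e^(−0.723×1.9) = 0.2532; e^(−0.723×3.9) = 0.0596
⟨n⟩ = 0.71 × (0.2532 − 0.0596) / (0.723 × 2) = 0.71 × 0.1338 = 0.0950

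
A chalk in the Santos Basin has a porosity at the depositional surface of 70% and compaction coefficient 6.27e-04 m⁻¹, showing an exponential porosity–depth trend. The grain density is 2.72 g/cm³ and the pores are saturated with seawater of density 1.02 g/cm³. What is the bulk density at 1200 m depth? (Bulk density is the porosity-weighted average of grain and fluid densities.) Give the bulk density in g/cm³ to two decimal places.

2.16 g/cm³

Working in km (1 km = 1000 m; c in km⁻¹ = c in m⁻¹ × 1000):
Porosity at depth: φ = 0.7·exp(−0.627×1.2) = 0.7×0.4712 = 0.3299
Bulk density: ρ_b = (1−φ)ρ_g + φ·ρ_f = 0.6701×2.72 + 0.3299×1.02
       = 1.823 + 0.336 = 2.159 g/cm³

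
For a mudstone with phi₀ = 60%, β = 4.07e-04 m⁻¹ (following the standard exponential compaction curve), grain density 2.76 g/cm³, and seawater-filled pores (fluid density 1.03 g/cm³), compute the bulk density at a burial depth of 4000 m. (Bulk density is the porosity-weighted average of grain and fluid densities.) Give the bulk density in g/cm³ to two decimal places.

2.56 g/cm³

Working in km (1 km = 1000 m; β in km⁻¹ = β in m⁻¹ × 1000):
Porosity at depth: phi = 0.6·exp(−0.407×4) = 0.6×0.1963 = 0.1178
Bulk density: ρ_b = (1−phi)ρ_g + phi·ρ_f = 0.8822×2.76 + 0.1178×1.03
       = 2.435 + 0.121 = 2.556 g/cm³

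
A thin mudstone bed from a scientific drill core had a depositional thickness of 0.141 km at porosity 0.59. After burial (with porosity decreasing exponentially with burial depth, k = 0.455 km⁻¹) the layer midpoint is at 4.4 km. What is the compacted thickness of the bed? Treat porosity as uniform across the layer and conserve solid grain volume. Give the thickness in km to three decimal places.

0.063 km

Porosity at 4.4 km: φ = 0.59·exp(−0.455×4.4) = 0.0797
Solid-volume conservation: h(1−φ) = h₀(1−φ₀) ⇒ h = h₀·(1−φ₀)/(1−φ)
h = 0.141 × (1 − 0.59)/(1 − 0.0797) = 0.141 × 0.4455 = 0.0628 km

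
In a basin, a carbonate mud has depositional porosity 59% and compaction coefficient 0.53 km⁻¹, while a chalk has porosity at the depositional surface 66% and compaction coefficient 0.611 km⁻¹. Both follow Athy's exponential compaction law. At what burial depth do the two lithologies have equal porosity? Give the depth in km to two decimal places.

Set phi₀ₐ e^(−cₐd) = phi₀ᵦ e^(−cᵦd) ⇒ ln(phi₀ₐ/phi₀ᵦ) = (cₐ − cᵦ)·d
d = ln(0.59/0.66) / (0.53 − 0.611) = -0.1121 / -0.081 = 1.384 km

1.38 km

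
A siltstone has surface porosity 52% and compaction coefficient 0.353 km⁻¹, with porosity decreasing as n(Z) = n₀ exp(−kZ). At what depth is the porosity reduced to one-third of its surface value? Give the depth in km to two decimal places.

3.11 km

n/n₀ = 1/3 ⇒ exp(−k·Z) = 1/3 ⇒ Z = ln(3) / k
Z = 1.0986 / 0.353 = 3.112 km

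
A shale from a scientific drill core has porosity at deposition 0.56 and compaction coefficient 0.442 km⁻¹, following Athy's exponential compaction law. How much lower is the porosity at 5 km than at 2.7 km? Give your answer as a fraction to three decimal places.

n(2.7) = 0.56·e^(−0.442×2.7) = 0.1698
n(5) = 0.56·e^(−0.442×5) = 0.0614
Δn = 0.1698 − 0.0614 = 0.1084

0.108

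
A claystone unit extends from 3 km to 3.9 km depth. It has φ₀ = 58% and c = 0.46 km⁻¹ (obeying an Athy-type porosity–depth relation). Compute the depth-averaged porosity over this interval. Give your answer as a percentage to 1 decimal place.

⟨φ⟩ = (1/(Z₂−Z₁)) ∫ φ₀ e^(−cZ) dZ = φ₀·(e^(−c·Z₁) − e^(−c·Z₂)) / (c·(Z₂−Z₁))
e^(−0.46×3) = 0.2516; e^(−0.46×3.9) = 0.1663
⟨φ⟩ = 0.58 × (0.2516 − 0.1663) / (0.46 × 0.9) = 0.58 × 0.2060 = 0.1195

11.9%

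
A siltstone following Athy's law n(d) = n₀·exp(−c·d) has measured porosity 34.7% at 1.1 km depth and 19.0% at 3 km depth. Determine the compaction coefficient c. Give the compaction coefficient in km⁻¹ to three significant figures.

0.317 km⁻¹

Athy: n(d) = n₀ e^(−cd) ⇒ n₁/n₂ = e^{c(d₂−d₁)} ⇒ c = ln(n₁/n₂)/(d₂−d₁)
c = ln(0.347/0.19) / (3 − 1.1) = ln(1.826) / 1.9 = 0.6023 / 1.9 = 0.317 km⁻¹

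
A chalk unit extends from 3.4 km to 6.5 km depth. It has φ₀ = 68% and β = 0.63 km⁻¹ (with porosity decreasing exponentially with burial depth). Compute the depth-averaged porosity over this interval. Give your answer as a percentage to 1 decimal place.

⟨φ⟩ = (1/(Z₂−Z₁)) ∫ φ₀ e^(−βZ) dZ = φ₀·(e^(−β·Z₁) − e^(−β·Z₂)) / (β·(Z₂−Z₁))
e^(−0.63×3.4) = 0.1174; e^(−0.63×6.5) = 0.0167
⟨φ⟩ = 0.68 × (0.1174 − 0.0167) / (0.63 × 3.1) = 0.68 × 0.0516 = 0.0351

3.5%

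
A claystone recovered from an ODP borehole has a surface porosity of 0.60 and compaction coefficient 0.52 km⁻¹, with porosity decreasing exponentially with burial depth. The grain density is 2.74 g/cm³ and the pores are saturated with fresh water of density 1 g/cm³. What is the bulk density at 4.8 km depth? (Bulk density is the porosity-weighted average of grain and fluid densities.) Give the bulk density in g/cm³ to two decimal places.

Porosity at depth: φ = 0.6·exp(−0.52×4.8) = 0.6×0.0824 = 0.0494
Bulk density: ρ_b = (1−φ)ρ_g + φ·ρ_f = 0.9506×2.74 + 0.0494×1
       = 2.605 + 0.049 = 2.654 g/cm³

2.65 g/cm³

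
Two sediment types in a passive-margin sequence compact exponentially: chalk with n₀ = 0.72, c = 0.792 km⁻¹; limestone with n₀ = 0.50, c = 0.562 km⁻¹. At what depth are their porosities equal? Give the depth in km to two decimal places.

1.59 km

Set n₀ₐ e^(−cₐz) = n₀ᵦ e^(−cᵦz) ⇒ ln(n₀ₐ/n₀ᵦ) = (cₐ − cᵦ)·z
z = ln(0.72/0.5) / (0.792 − 0.562) = 0.3646 / 0.23 = 1.585 km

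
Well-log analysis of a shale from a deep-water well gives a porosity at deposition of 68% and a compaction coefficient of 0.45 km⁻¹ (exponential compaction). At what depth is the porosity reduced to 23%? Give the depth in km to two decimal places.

2.41 km

Invert Athy's law: Z = ln(phi₀/phi) / k
Z = ln(0.68/0.23) / 0.45 = ln(2.957) / 0.45 = 1.0840 / 0.45 = 2.409 km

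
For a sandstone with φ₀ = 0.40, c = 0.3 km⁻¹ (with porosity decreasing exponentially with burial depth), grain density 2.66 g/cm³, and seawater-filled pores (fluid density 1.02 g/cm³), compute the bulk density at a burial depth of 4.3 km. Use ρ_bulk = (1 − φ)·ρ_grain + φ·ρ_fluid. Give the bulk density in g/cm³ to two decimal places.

2.48 g/cm³

Porosity at depth: φ = 0.4·exp(−0.3×4.3) = 0.4×0.2753 = 0.1101
Bulk density: ρ_b = (1−φ)ρ_g + φ·ρ_f = 0.8899×2.66 + 0.1101×1.02
       = 2.367 + 0.112 = 2.479 g/cm³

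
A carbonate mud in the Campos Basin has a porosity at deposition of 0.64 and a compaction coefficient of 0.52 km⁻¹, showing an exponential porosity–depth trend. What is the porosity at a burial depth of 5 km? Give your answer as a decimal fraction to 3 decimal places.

φ = φ₀·exp(−β·z) = 0.64 × exp(−0.52 × 5) = 0.64 × exp(−2.6)
  = 0.64 × 0.0743 = 0.0475

0.048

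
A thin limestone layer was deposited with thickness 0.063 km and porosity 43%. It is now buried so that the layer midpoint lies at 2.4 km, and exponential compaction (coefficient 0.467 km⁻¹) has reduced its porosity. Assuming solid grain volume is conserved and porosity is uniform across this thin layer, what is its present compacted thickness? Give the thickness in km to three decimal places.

Porosity at 2.4 km: n = 0.43·exp(−0.467×2.4) = 0.1402
Solid-volume conservation: h(1−n) = h₀(1−n₀) ⇒ h = h₀·(1−n₀)/(1−n)
h = 0.063 × (1 − 0.43)/(1 − 0.1402) = 0.063 × 0.6629 = 0.0418 km

0.042 km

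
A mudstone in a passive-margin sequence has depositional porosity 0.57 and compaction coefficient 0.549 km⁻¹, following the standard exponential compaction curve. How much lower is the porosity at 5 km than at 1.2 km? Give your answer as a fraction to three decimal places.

n(1.2) = 0.57·e^(−0.549×1.2) = 0.2950
n(5) = 0.57·e^(−0.549×5) = 0.0366
Δn = 0.2950 − 0.0366 = 0.2583

0.258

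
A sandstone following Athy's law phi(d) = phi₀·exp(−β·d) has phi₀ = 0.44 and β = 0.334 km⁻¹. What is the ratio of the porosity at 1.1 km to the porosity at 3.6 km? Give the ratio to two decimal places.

phi(d₁)/phi(d₂) = e^(−β·d₁)/e^(−β·d₂) = e^{β(d₂−d₁)}
= exp(0.334 × 2.5) = exp(0.835) = 2.3048

2.30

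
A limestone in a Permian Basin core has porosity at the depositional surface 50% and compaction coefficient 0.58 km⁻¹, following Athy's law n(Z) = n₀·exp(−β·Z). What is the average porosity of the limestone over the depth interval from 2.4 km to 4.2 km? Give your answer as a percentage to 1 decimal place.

7.7%

⟨n⟩ = (1/(Z₂−Z₁)) ∫ n₀ e^(−βZ) dZ = n₀·(e^(−β·Z₁) − e^(−β·Z₂)) / (β·(Z₂−Z₁))
e^(−0.58×2.4) = 0.2486; e^(−0.58×4.2) = 0.0875
⟨n⟩ = 0.5 × (0.2486 − 0.0875) / (0.58 × 1.8) = 0.5 × 0.1543 = 0.0771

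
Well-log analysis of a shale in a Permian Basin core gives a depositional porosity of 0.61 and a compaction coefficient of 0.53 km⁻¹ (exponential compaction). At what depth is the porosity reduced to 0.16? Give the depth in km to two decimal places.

2.53 km

Invert Athy's law: d = ln(phi₀/phi) / c
d = ln(0.61/0.16) / 0.53 = ln(3.812) / 0.53 = 1.3383 / 0.53 = 2.525 km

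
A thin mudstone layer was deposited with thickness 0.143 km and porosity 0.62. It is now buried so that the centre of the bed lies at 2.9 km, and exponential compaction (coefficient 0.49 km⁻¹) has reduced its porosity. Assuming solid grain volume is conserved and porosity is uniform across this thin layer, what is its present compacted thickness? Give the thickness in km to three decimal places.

0.064 km

Porosity at 2.9 km: n = 0.62·exp(−0.49×2.9) = 0.1497
Solid-volume conservation: h(1−n) = h₀(1−n₀) ⇒ h = h₀·(1−n₀)/(1−n)
h = 0.143 × (1 − 0.62)/(1 − 0.1497) = 0.143 × 0.4469 = 0.0639 km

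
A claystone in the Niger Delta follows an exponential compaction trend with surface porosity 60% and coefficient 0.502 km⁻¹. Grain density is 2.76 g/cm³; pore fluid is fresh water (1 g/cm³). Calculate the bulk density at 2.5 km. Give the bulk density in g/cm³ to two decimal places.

2.46 g/cm³

Porosity at depth: φ = 0.6·exp(−0.502×2.5) = 0.6×0.2851 = 0.1710
Bulk density: ρ_b = (1−φ)ρ_g + φ·ρ_f = 0.8290×2.76 + 0.1710×1
       = 2.288 + 0.171 = 2.459 g/cm³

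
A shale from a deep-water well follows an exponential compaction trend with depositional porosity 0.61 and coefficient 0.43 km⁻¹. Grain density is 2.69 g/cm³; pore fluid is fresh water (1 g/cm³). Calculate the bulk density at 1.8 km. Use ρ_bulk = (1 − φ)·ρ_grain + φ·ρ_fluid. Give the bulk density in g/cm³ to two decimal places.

2.21 g/cm³

Porosity at depth: phi = 0.61·exp(−0.43×1.8) = 0.61×0.4612 = 0.2813
Bulk density: ρ_b = (1−phi)ρ_g + phi·ρ_f = 0.7187×2.69 + 0.2813×1
       = 1.933 + 0.281 = 2.215 g/cm³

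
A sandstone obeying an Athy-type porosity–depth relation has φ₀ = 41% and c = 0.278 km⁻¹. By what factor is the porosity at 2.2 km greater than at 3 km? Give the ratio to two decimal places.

1.25

φ(d₁)/φ(d₂) = e^(−c·d₁)/e^(−c·d₂) = e^{c(d₂−d₁)}
= exp(0.278 × 0.8) = exp(0.2224) = 1.2491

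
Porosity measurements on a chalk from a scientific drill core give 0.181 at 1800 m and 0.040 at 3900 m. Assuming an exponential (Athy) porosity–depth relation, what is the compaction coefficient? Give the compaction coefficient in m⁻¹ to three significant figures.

0.000719 m⁻¹

Working in km (1 km = 1000 m; k in km⁻¹ = k in m⁻¹ × 1000):
Athy: n(d) = n₀ e^(−kd) ⇒ n₁/n₂ = e^{k(d₂−d₁)} ⇒ k = ln(n₁/n₂)/(d₂−d₁)
k = ln(0.181/0.04) / (3.9 − 1.8) = ln(4.525) / 2.1 = 1.5096 / 2.1 = 0.7189 km⁻¹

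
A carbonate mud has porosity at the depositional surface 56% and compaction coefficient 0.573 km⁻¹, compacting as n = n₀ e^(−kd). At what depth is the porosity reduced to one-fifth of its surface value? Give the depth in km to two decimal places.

n/n₀ = 1/5 ⇒ exp(−k·d) = 1/5 ⇒ d = ln(5) / k
d = 1.6094 / 0.573 = 2.809 km

2.81 km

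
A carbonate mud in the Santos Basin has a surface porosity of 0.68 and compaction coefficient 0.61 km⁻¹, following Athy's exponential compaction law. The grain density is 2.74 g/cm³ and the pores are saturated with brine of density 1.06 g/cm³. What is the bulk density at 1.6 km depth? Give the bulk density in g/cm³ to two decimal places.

Porosity at depth: phi = 0.68·exp(−0.61×1.6) = 0.68×0.3768 = 0.2562
Bulk density: ρ_b = (1−phi)ρ_g + phi·ρ_f = 0.7438×2.74 + 0.2562×1.06
       = 2.038 + 0.272 = 2.310 g/cm³

2.31 g/cm³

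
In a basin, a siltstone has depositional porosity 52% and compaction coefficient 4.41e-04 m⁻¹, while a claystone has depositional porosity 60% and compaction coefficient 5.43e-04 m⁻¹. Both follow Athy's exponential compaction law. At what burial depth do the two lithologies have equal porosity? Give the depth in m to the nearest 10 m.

Working in km (1 km = 1000 m; k in km⁻¹ = k in m⁻¹ × 1000):
Set n₀ₐ e^(−kₐd) = n₀ᵦ e^(−kᵦd) ⇒ ln(n₀ₐ/n₀ᵦ) = (kₐ − kᵦ)·d
d = ln(0.52/0.6) / (0.441 − 0.543) = -0.1431 / -0.102 = 1.403 km

1400 m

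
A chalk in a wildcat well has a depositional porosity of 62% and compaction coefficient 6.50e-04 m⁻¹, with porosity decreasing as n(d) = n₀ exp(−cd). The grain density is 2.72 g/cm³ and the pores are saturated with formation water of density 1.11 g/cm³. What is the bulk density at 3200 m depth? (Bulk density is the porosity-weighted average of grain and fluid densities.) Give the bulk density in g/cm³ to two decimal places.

Working in km (1 km = 1000 m; c in km⁻¹ = c in m⁻¹ × 1000):
Porosity at depth: n = 0.62·exp(−0.65×3.2) = 0.62×0.1249 = 0.0775
Bulk density: ρ_b = (1−n)ρ_g + n·ρ_f = 0.9225×2.72 + 0.0775×1.11
       = 2.509 + 0.086 = 2.595 g/cm³

2.60 g/cm³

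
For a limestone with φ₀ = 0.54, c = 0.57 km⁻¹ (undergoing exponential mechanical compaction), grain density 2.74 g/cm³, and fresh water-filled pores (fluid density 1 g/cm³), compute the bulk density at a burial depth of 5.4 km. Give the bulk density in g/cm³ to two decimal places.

2.70 g/cm³

Porosity at depth: φ = 0.54·exp(−0.57×5.4) = 0.54×0.0461 = 0.0249
Bulk density: ρ_b = (1−φ)ρ_g + φ·ρ_f = 0.9751×2.74 + 0.0249×1
       = 2.672 + 0.025 = 2.697 g/cm³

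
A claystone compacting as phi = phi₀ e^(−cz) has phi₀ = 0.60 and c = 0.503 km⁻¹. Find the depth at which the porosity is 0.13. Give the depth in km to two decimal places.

3.04 km

Invert Athy's law: z = ln(phi₀/phi) / c
z = ln(0.6/0.13) / 0.503 = ln(4.615) / 0.503 = 1.5294 / 0.503 = 3.041 km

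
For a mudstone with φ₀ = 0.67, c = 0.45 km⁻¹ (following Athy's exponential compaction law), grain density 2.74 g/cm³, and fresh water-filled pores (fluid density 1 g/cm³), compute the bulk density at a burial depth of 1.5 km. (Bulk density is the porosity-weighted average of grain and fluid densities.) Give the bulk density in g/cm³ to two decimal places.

Porosity at depth: φ = 0.67·exp(−0.45×1.5) = 0.67×0.5092 = 0.3411
Bulk density: ρ_b = (1−φ)ρ_g + φ·ρ_f = 0.6589×2.74 + 0.3411×1
       = 1.805 + 0.341 = 2.146 g/cm³

2.15 g/cm³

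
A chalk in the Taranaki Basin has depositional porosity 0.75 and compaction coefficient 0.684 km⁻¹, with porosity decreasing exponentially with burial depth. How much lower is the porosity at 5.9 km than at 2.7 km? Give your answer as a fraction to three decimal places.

φ(2.7) = 0.75·e^(−0.684×2.7) = 0.1183
φ(5.9) = 0.75·e^(−0.684×5.9) = 0.0133
Δφ = 0.1183 − 0.0133 = 0.1050

0.105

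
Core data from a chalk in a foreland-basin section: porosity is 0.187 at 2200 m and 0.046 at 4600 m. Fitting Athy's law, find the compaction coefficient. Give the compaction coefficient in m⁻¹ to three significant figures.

0.000584 m⁻¹

Working in km (1 km = 1000 m; β in km⁻¹ = β in m⁻¹ × 1000):
Athy: φ(z) = φ₀ e^(−βz) ⇒ φ₁/φ₂ = e^{β(z₂−z₁)} ⇒ β = ln(φ₁/φ₂)/(z₂−z₁)
β = ln(0.187/0.046) / (4.6 − 2.2) = ln(4.065) / 2.4 = 1.4025 / 2.4 = 0.5844 km⁻¹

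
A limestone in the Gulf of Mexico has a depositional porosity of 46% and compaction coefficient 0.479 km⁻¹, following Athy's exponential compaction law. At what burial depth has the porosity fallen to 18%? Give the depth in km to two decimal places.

1.96 km

Invert Athy's law: Z = ln(φ₀/φ) / c
Z = ln(0.46/0.18) / 0.479 = ln(2.556) / 0.479 = 0.9383 / 0.479 = 1.959 km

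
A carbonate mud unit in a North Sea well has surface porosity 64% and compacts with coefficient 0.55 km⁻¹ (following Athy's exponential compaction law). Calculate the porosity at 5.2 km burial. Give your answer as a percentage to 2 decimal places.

n = n₀·exp(−β·d) = 0.64 × exp(−0.55 × 5.2) = 0.64 × exp(−2.86)
  = 0.64 × 0.0573 = 0.0367

3.67%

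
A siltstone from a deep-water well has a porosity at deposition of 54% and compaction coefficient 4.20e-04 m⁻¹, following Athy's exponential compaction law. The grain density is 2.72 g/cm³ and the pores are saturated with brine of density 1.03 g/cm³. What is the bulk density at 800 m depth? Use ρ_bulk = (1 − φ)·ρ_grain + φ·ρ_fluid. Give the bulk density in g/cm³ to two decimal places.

Working in km (1 km = 1000 m; k in km⁻¹ = k in m⁻¹ × 1000):
Porosity at depth: phi = 0.54·exp(−0.42×0.8) = 0.54×0.7146 = 0.3859
Bulk density: ρ_b = (1−phi)ρ_g + phi·ρ_f = 0.6141×2.72 + 0.3859×1.03
       = 1.670 + 0.397 = 2.068 g/cm³

2.07 g/cm³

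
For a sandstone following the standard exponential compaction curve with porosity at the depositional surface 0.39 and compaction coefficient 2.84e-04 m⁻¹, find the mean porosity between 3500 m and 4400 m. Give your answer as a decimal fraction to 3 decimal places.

Working in km (1 km = 1000 m; β in km⁻¹ = β in m⁻¹ × 1000):
⟨φ⟩ = (1/(Z₂−Z₁)) ∫ φ₀ e^(−βZ) dZ = φ₀·(e^(−β·Z₁) − e^(−β·Z₂)) / (β·(Z₂−Z₁))
e^(−0.284×3.5) = 0.3701; e^(−0.284×4.4) = 0.2866
⟨φ⟩ = 0.39 × (0.3701 − 0.2866) / (0.284 × 0.9) = 0.39 × 0.3266 = 0.1274

0.127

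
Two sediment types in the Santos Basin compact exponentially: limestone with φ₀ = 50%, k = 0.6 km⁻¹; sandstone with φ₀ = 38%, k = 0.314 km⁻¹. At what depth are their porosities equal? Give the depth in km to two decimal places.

0.96 km

Set φ₀ₐ e^(−kₐz) = φ₀ᵦ e^(−kᵦz) ⇒ ln(φ₀ₐ/φ₀ᵦ) = (kₐ − kᵦ)·z
z = ln(0.5/0.38) / (0.6 − 0.314) = 0.2744 / 0.286 = 0.960 km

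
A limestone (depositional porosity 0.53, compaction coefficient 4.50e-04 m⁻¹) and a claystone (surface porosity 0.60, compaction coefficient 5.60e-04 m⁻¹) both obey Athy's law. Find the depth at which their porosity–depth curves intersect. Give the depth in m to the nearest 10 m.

Working in km (1 km = 1000 m; k in km⁻¹ = k in m⁻¹ × 1000):
Set n₀ₐ e^(−kₐz) = n₀ᵦ e^(−kᵦz) ⇒ ln(n₀ₐ/n₀ᵦ) = (kₐ − kᵦ)·z
z = ln(0.53/0.6) / (0.45 − 0.56) = -0.1241 / -0.11 = 1.128 km

1130 m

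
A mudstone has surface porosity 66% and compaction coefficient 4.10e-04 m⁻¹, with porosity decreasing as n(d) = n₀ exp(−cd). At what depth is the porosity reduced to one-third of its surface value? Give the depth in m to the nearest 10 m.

Working in km (1 km = 1000 m; c in km⁻¹ = c in m⁻¹ × 1000):
n/n₀ = 1/3 ⇒ exp(−c·d) = 1/3 ⇒ d = ln(3) / c
d = 1.0986 / 0.41 = 2.680 km

2680 m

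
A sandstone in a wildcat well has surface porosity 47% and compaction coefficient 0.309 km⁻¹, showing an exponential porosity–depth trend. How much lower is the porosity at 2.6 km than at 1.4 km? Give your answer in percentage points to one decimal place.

9.4 percentage points

n(1.4) = 0.47·e^(−0.309×1.4) = 0.3049
n(2.6) = 0.47·e^(−0.309×2.6) = 0.2105
Δn = 0.3049 − 0.2105 = 0.0945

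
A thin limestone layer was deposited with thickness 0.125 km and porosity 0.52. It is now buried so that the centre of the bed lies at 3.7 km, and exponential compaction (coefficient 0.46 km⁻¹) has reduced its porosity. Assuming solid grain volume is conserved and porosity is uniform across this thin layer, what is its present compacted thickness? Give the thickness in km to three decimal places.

Porosity at 3.7 km: n = 0.52·exp(−0.46×3.7) = 0.0948
Solid-volume conservation: h(1−n) = h₀(1−n₀) ⇒ h = h₀·(1−n₀)/(1−n)
h = 0.125 × (1 − 0.52)/(1 − 0.0948) = 0.125 × 0.5303 = 0.0663 km

0.066 km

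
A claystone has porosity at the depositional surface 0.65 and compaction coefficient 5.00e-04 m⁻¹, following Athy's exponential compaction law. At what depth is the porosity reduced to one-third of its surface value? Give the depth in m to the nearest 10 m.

Working in km (1 km = 1000 m; k in km⁻¹ = k in m⁻¹ × 1000):
n/n₀ = 1/3 ⇒ exp(−k·Z) = 1/3 ⇒ Z = ln(3) / k
Z = 1.0986 / 0.5 = 2.197 km

2200 m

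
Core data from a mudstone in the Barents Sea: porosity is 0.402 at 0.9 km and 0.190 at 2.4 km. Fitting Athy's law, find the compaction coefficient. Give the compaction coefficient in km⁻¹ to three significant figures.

Athy: φ(Z) = φ₀ e^(−cZ) ⇒ φ₁/φ₂ = e^{c(Z₂−Z₁)} ⇒ c = ln(φ₁/φ₂)/(Z₂−Z₁)
c = ln(0.402/0.19) / (2.4 − 0.9) = ln(2.116) / 1.5 = 0.7494 / 1.5 = 0.4996 km⁻¹

0.500 km⁻¹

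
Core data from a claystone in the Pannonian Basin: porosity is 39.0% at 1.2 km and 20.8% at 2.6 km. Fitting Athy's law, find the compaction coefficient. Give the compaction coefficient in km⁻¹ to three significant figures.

0.449 km⁻¹

Athy: φ(z) = φ₀ e^(−βz) ⇒ φ₁/φ₂ = e^{β(z₂−z₁)} ⇒ β = ln(φ₁/φ₂)/(z₂−z₁)
β = ln(0.39/0.208) / (2.6 − 1.2) = ln(1.875) / 1.4 = 0.6286 / 1.4 = 0.449 km⁻¹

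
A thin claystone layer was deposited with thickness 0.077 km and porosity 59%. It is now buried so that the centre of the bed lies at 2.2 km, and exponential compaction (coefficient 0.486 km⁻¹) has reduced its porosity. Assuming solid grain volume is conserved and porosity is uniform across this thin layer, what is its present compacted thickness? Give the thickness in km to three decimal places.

0.040 km

Porosity at 2.2 km: n = 0.59·exp(−0.486×2.2) = 0.2025
Solid-volume conservation: h(1−n) = h₀(1−n₀) ⇒ h = h₀·(1−n₀)/(1−n)
h = 0.077 × (1 − 0.59)/(1 − 0.2025) = 0.077 × 0.5141 = 0.0396 km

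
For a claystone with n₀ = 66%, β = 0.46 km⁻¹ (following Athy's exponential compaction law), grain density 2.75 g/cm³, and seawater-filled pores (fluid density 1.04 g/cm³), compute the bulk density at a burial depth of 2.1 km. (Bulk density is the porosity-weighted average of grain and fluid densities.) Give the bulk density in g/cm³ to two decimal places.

Porosity at depth: n = 0.66·exp(−0.46×2.1) = 0.66×0.3806 = 0.2512
Bulk density: ρ_b = (1−n)ρ_g + n·ρ_f = 0.7488×2.75 + 0.2512×1.04
       = 2.059 + 0.261 = 2.320 g/cm³

2.32 g/cm³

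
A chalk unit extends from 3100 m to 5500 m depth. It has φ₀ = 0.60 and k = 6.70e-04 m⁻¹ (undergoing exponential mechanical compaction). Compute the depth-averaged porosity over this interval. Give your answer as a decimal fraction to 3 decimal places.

0.037

Working in km (1 km = 1000 m; k in km⁻¹ = k in m⁻¹ × 1000):
⟨φ⟩ = (1/(d₂−d₁)) ∫ φ₀ e^(−kd) dd = φ₀·(e^(−k·d₁) − e^(−k·d₂)) / (k·(d₂−d₁))
e^(−0.67×3.1) = 0.1253; e^(−0.67×5.5) = 0.0251
⟨φ⟩ = 0.6 × (0.1253 − 0.0251) / (0.67 × 2.4) = 0.6 × 0.0623 = 0.0374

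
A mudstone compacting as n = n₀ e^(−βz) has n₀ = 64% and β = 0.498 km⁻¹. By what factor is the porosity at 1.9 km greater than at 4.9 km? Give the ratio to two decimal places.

n(z₁)/n(z₂) = e^(−β·z₁)/e^(−β·z₂) = e^{β(z₂−z₁)}
= exp(0.498 × 3) = exp(1.494) = 4.4549

4.45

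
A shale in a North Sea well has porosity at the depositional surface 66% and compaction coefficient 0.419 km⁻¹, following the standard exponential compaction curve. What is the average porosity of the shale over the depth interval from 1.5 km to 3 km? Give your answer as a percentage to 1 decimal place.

26.1%

⟨phi⟩ = (1/(z₂−z₁)) ∫ phi₀ e^(−kz) dz = phi₀·(e^(−k·z₁) − e^(−k·z₂)) / (k·(z₂−z₁))
e^(−0.419×1.5) = 0.5334; e^(−0.419×3) = 0.2845
⟨phi⟩ = 0.66 × (0.5334 − 0.2845) / (0.419 × 1.5) = 0.66 × 0.3960 = 0.2614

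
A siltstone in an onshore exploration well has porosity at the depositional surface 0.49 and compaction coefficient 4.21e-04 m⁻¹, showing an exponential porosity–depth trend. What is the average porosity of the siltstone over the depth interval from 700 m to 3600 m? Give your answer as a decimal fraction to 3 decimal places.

0.211

Working in km (1 km = 1000 m; k in km⁻¹ = k in m⁻¹ × 1000):
⟨φ⟩ = (1/(z₂−z₁)) ∫ φ₀ e^(−kz) dz = φ₀·(e^(−k·z₁) − e^(−k·z₂)) / (k·(z₂−z₁))
e^(−0.421×0.7) = 0.7448; e^(−0.421×3.6) = 0.2197
⟨φ⟩ = 0.49 × (0.7448 − 0.2197) / (0.421 × 2.9) = 0.49 × 0.4301 = 0.2107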